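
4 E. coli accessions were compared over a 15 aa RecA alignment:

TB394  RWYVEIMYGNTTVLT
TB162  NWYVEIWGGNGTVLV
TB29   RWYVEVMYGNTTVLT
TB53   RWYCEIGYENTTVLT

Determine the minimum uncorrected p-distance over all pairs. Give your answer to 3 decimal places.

0.067

Pairwise Hamming distances:
  TB394 vs TB162: 5
  TB394 vs TB29: 1
  TB394 vs TB53: 3
  TB162 vs TB29: 6
  TB162 vs TB53: 7
  TB29 vs TB53: 4
The smallest is 1 mismatch, between TB394 and TB29; p = 1/15 = 0.067.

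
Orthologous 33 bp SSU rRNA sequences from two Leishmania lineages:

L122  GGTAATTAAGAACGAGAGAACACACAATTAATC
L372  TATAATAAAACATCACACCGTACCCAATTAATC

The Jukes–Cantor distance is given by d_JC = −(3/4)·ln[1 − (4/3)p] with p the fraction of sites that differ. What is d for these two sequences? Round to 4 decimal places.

0.5587

Differing sites — 1:G/T; 2:G/A; 7:T/A; 10:G/A; 11:A/C; 13:C/T; 14:G/C; 16:G/C; 18:G/C; 19:A/C; 20:A/G; 21:C/T; 24:A/C.
p = 13/33 = 0.393939.
d = −0.75 · ln(1 − (4/3)·0.393939) = −0.75 · ln(0.474748) = −0.75 · (-0.744971) = 0.5587.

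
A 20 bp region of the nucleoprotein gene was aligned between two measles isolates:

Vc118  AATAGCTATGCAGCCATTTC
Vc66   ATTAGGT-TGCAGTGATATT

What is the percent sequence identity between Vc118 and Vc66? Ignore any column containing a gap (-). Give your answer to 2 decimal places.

Excluding the 1 gap column leaves 19 comparable sites.
Differing sites — 2:A/T; 6:C/G; 14:C/T; 15:C/G; 18:T/A; 20:C/T.
13 of the 19 comparable sites match, so the percent identity is 13/19 × 100 = 68.42%.

68.42%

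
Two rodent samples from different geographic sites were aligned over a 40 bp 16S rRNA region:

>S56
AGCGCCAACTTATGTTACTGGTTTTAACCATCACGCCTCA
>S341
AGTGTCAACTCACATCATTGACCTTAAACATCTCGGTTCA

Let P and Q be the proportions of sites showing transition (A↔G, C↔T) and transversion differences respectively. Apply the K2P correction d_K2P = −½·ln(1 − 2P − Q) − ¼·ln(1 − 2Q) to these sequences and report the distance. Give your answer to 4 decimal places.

0.5310

Mismatches occur at site 3 (C↔T, transition), site 5 (C↔T, transition), site 11 (T↔C, transition), site 13 (T↔C, transition), site 14 (G↔A, transition), site 16 (T↔C, transition), site 18 (C↔T, transition), site 21 (G↔A, transition), site 22 (T↔C, transition), site 23 (T↔C, transition), site 28 (C↔A, transversion), site 33 (A↔T, transversion), site 36 (C↔G, transversion), site 37 (C↔T, transition).
Of the 14 differences, 11 transitions and 3 transversions over 40 sites: P = 11/40 = 0.275000, Q = 3/40 = 0.075000.
d = −0.5·ln(0.375000) − 0.25·ln(0.850000) = −0.5·(-0.980829) − 0.25·(-0.162519) = 0.5310.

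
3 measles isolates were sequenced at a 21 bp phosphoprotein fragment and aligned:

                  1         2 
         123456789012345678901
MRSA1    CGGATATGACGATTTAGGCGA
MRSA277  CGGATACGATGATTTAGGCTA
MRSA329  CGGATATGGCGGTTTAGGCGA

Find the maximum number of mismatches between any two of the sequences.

Pairwise Hamming distances:
  MRSA1 vs MRSA277: 3
  MRSA1 vs MRSA329: 2
  MRSA277 vs MRSA329: 5
The largest is 5, between MRSA277 and MRSA329.

5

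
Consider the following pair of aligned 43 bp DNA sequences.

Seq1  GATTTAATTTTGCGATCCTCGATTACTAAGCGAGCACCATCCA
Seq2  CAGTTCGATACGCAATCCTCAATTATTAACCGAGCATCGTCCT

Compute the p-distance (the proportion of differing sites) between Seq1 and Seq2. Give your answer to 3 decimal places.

0.326

Differing sites — 1:G/C; 3:T/G; 6:A/C; 7:A/G; 8:T/A; 10:T/A; 11:T/C; 14:G/A; 21:G/A; 26:C/T; 30:G/C; 37:C/T; 39:A/G; 43:A/T.
There are 14 differences over 43 sites, so p = 14/43 = 0.326.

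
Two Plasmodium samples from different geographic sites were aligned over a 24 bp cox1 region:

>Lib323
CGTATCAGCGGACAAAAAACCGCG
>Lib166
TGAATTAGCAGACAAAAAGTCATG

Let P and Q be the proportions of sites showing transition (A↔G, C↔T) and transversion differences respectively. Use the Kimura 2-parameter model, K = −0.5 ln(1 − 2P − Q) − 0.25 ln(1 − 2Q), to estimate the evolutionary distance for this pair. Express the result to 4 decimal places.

Differing sites — 1:C/T (Ti); 3:T/A (Tv); 6:C/T (Ti); 10:G/A (Ti); 19:A/G (Ti); 20:C/T (Ti); 22:G/A (Ti); 23:C/T (Ti).
Of the 8 differences, 7 transitions and 1 transversion over 24 sites: P = 7/24 = 0.291667, Q = 1/24 = 0.041667.
d = −0.5·ln(0.374999) − 0.25·ln(0.916666) = −0.5·(-0.980832) − 0.25·(-0.087012) = 0.5122.

0.5122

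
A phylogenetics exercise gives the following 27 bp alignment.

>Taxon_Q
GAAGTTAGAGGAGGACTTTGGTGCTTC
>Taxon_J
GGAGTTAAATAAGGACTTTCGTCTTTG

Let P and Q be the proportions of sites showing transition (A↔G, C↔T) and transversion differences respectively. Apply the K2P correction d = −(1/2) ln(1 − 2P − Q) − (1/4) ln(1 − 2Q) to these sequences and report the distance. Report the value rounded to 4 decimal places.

0.3817

Differing sites — 2:A/G (Ti); 8:G/A (Ti); 10:G/T (Tv); 11:G/A (Ti); 20:G/C (Tv); 23:G/C (Tv); 24:C/T (Ti); 27:C/G (Tv).
Of the 8 differences, 4 transitions and 4 transversions over 27 sites: P = 4/27 = 0.148148, Q = 4/27 = 0.148148.
d = −0.5·ln(0.555556) − 0.25·ln(0.703704) = −0.5·(-0.587786) − 0.25·(-0.351397) = 0.3817.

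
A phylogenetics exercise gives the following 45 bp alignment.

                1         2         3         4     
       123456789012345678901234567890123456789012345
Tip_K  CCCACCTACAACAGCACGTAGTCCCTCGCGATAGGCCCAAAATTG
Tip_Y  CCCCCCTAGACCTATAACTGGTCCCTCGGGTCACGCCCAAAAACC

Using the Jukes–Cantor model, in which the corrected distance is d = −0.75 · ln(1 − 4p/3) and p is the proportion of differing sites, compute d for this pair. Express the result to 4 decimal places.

0.4819

Differing sites — 4:A/C; 9:C/G; 11:A/C; 13:A/T; 14:G/A; 15:C/T; 17:C/A; 18:G/C; 20:A/G; 29:C/G; 31:A/T; 32:T/C; 34:G/C; 43:T/A; 44:T/C; 45:G/C.
p = 16/45 = 0.355556.
d = −0.75 · ln(1 − (4/3)·0.355556) = −0.75 · ln(0.525925) = −0.75 · (-0.642597) = 0.4819.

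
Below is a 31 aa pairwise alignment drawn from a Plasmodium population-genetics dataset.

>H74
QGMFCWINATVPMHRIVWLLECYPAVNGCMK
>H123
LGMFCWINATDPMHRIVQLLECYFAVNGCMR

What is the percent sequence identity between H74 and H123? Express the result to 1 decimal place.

The sequences differ at positions 1 (Q/L), 11 (V/D), 18 (W/Q), 24 (P/F), 31 (K/R).
26 of the 31 sites match, so the percent identity is 26/31 × 100 = 83.9%.

83.9%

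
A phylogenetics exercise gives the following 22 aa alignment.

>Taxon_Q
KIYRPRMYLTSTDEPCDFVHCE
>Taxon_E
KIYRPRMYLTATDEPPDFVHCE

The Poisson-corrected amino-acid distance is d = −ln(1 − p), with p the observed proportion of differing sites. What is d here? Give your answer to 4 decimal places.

Differing sites — 11:S/A; 16:C/P.
p = 2/22 = 0.090909.
d = −ln(1 − 0.090909) = −ln(0.909091) = 0.0953.

0.0953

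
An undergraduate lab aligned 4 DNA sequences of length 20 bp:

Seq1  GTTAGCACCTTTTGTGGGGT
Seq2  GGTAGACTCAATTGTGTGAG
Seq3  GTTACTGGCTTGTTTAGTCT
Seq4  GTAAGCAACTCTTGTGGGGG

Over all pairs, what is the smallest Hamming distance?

Pairwise Hamming distances:
  Seq1 vs Seq2: 9
  Seq1 vs Seq3: 9
  Seq1 vs Seq4: 4
  Seq2 vs Seq3: 14
  Seq2 vs Seq4: 9
  Seq3 vs Seq4: 12
The smallest is 4, between Seq1 and Seq4.

4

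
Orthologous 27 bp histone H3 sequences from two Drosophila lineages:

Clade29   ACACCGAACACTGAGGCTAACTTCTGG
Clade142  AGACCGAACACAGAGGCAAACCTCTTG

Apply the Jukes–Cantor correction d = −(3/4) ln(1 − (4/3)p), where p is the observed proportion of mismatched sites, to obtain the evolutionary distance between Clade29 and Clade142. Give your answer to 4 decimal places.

0.2127

The sequences differ at positions 2 (C/G), 12 (T/A), 18 (T/A), 22 (T/C), 26 (G/T).
p = 5/27 = 0.185185.
d = −0.75 · ln(1 − (4/3)·0.185185) = −0.75 · ln(0.753087) = −0.75 · (-0.283575) = 0.2127.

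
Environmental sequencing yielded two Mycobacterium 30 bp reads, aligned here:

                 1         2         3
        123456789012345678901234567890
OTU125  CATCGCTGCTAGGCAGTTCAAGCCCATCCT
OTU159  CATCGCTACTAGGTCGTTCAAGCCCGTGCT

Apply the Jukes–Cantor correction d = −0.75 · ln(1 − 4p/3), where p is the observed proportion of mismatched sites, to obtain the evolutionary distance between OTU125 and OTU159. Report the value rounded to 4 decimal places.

The sequences differ at positions 8 (G/A), 14 (C/T), 15 (A/C), 26 (A/G), 28 (C/G).
p = 5/30 = 0.166667.
d = −0.75 · ln(1 − (4/3)·0.166667) = −0.75 · ln(0.777777) = −0.75 · (-0.251315) = 0.1885.

0.1885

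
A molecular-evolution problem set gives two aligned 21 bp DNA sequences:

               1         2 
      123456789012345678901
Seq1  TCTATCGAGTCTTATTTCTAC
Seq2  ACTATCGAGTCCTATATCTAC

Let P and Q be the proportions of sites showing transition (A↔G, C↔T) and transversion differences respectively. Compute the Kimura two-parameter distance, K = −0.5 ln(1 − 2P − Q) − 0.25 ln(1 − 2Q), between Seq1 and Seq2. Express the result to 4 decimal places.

0.1585

Mismatches occur at site 1 (T→A, transversion), site 12 (T→C, transition), site 16 (T→A, transversion).
Of the 3 differences, 1 transition and 2 transversions over 21 sites: P = 1/21 = 0.047619, Q = 2/21 = 0.095238.
d = −0.5·ln(0.809524) − 0.25·ln(0.809524) = −0.5·(-0.211309) − 0.25·(-0.211309) = 0.1585.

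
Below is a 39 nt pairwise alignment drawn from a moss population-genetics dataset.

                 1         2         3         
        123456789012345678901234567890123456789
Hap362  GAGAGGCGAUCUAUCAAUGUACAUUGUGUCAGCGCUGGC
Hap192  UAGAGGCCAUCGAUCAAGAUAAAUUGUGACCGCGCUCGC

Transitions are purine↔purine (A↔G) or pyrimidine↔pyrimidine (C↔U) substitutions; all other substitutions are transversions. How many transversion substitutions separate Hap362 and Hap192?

8

Mismatches occur at site 1 (G→U, transversion), site 8 (G→C, transversion), site 12 (U→G, transversion), site 18 (U→G, transversion), site 19 (G→A, transition), site 22 (C→A, transversion), site 29 (U→A, transversion), site 31 (A→C, transversion), site 37 (G→C, transversion).
Of the 9 differences, 1 transition and 8 transversions, so the answer is 8.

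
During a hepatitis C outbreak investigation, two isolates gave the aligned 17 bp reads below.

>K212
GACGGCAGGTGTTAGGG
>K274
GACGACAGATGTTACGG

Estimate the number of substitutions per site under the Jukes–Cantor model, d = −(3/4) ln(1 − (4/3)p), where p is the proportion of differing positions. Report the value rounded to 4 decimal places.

0.2012

The sequences differ at positions 5 (G/A), 9 (G/A), 15 (G/C).
p = 3/17 = 0.176471.
d = −0.75 · ln(1 − (4/3)·0.176471) = −0.75 · ln(0.764705) = −0.75 · (-0.268265) = 0.2012.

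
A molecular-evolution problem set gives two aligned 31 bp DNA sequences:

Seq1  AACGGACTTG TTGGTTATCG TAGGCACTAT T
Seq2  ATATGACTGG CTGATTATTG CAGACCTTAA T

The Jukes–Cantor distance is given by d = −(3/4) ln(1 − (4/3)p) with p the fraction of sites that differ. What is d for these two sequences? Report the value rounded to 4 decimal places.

Differing sites — 2:A/T; 3:C/A; 4:G/T; 9:T/G; 11:T/C; 14:G/A; 19:C/T; 21:T/C; 24:G/A; 26:A/C; 27:C/T; 30:T/A.
p = 12/31 = 0.387097.
d = −0.75 · ln(1 − (4/3)·0.387097) = −0.75 · ln(0.483871) = −0.75 · (-0.725937) = 0.5445.

0.5445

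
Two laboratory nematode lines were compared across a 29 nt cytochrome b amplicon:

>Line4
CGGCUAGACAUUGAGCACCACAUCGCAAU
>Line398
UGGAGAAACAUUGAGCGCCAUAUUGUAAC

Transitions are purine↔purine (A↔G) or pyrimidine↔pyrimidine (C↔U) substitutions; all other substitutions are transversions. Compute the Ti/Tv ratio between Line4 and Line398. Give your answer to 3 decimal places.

The sequences differ at positions 1 (C/U, transition), 4 (C/A, transversion), 5 (U/G, transversion), 7 (G/A, transition), 17 (A/G, transition), 21 (C/U, transition), 24 (C/U, transition), 26 (C/U, transition), 29 (U/C, transition).
Of the 9 differences, 7 transitions and 2 transversions, so Ti/Tv = 7/2 = 3.500.

3.500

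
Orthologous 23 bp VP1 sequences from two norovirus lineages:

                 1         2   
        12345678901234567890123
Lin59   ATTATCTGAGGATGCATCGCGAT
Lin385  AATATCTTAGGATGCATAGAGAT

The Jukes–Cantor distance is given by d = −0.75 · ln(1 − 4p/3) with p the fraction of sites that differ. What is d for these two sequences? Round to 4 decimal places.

The sequences differ at positions 2 (T/A), 8 (G/T), 18 (C/A), 20 (C/A).
p = 4/23 = 0.173913.
d = −0.75 · ln(1 − (4/3)·0.173913) = −0.75 · ln(0.768116) = −0.75 · (-0.263815) = 0.1979.

0.1979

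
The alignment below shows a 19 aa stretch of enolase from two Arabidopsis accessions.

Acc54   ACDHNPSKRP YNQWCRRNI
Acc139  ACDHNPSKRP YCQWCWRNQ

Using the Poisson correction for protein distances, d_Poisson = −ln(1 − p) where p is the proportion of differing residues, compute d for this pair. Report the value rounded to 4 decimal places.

0.1719

Mismatches occur at site 12 (N↔C), site 16 (R↔W), site 19 (I↔Q).
p = 3/19 = 0.157895.
d = −ln(1 − 0.157895) = −ln(0.842105) = 0.1719.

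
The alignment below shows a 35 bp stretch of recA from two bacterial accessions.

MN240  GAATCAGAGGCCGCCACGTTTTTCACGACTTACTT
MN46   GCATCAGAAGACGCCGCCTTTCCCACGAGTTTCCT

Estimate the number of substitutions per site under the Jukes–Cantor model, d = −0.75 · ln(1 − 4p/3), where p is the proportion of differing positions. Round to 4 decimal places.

Mismatches occur at site 2 (A↔C), site 9 (G↔A), site 11 (C↔A), site 16 (A↔G), site 18 (G↔C), site 22 (T↔C), site 23 (T↔C), site 29 (C↔G), site 32 (A↔T), site 34 (T↔C).
p = 10/35 = 0.285714.
d = −0.75 · ln(1 − (4/3)·0.285714) = −0.75 · ln(0.619048) = −0.75 · (-0.479572) = 0.3597.

0.3597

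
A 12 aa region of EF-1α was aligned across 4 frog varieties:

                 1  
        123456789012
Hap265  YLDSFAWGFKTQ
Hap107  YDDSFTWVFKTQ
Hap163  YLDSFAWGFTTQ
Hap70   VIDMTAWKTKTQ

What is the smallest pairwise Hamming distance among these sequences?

1

Pairwise Hamming distances:
  Hap265 vs Hap107: 3
  Hap265 vs Hap163: 1
  Hap265 vs Hap70: 6
  Hap107 vs Hap163: 4
  Hap107 vs Hap70: 7
  Hap163 vs Hap70: 7
The smallest is 1, between Hap265 and Hap163.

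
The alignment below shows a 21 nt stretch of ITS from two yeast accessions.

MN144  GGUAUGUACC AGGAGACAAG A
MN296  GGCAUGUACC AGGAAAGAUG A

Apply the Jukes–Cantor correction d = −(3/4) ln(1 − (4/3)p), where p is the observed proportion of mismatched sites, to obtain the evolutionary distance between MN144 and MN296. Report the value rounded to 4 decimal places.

0.2197

Differing sites — 3:U/C; 15:G/A; 17:C/G; 19:A/U.
p = 4/21 = 0.190476.
d = −0.75 · ln(1 − (4/3)·0.190476) = −0.75 · ln(0.746032) = −0.75 · (-0.292987) = 0.2197.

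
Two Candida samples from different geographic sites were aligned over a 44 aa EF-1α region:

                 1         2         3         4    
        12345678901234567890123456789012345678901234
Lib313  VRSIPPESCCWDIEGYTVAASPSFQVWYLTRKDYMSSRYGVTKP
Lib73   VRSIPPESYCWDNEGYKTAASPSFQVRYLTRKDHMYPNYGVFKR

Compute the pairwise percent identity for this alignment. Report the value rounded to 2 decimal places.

The sequences differ at positions 9 (C/Y), 13 (I/N), 17 (T/K), 18 (V/T), 27 (W/R), 34 (Y/H), 36 (S/Y), 37 (S/P), 38 (R/N), 42 (T/F), 44 (P/R).
33 of the 44 sites match, so the percent identity is 33/44 × 100 = 75.00%.

75.00%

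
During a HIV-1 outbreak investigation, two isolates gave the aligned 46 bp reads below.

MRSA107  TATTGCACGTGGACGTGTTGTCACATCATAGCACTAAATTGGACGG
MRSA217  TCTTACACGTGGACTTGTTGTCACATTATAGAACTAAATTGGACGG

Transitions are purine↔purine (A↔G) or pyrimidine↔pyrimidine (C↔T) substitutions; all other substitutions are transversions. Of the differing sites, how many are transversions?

Mismatches occur at site 2 (A→C, transversion), site 5 (G→A, transition), site 15 (G→T, transversion), site 27 (C→T, transition), site 32 (C→A, transversion).
Of the 5 differences, 2 transitions and 3 transversions, so the answer is 3.

3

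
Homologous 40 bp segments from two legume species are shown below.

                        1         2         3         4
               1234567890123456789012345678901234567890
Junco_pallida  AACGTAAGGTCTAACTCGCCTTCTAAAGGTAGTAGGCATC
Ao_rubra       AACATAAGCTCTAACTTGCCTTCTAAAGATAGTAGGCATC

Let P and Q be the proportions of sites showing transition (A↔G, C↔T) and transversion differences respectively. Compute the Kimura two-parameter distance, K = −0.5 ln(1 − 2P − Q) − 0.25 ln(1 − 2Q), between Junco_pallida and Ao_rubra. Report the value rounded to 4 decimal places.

0.1090

Differing sites — 4:G/A (Ti); 9:G/C (Tv); 17:C/T (Ti); 29:G/A (Ti).
Of the 4 differences, 3 transitions and 1 transversion over 40 sites: P = 3/40 = 0.075000, Q = 1/40 = 0.025000.
d = −0.5·ln(0.825000) − 0.25·ln(0.950000) = −0.5·(-0.192372) − 0.25·(-0.051293) = 0.1090.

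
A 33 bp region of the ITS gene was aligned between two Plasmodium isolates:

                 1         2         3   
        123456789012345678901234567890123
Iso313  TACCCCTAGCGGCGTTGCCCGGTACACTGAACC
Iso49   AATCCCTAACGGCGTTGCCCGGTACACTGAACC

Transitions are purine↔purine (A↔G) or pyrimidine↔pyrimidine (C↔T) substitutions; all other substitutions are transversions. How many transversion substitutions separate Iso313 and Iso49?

1

The sequences differ at positions 1 (T/A, transversion), 3 (C/T, transition), 9 (G/A, transition).
Of the 3 differences, 2 transitions and 1 transversion, so the answer is 1.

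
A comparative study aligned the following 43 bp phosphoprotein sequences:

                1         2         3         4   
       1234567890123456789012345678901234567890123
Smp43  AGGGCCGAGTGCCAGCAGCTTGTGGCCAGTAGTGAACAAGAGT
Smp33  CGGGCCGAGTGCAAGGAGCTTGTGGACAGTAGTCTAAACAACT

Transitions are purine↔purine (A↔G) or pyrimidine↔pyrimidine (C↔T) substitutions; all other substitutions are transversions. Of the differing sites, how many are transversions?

9

Mismatches occur at site 1 (A→C, transversion), site 13 (C→A, transversion), site 16 (C→G, transversion), site 26 (C→A, transversion), site 34 (G→C, transversion), site 35 (A→T, transversion), site 37 (C→A, transversion), site 39 (A→C, transversion), site 40 (G→A, transition), site 42 (G→C, transversion).
Of the 10 differences, 1 transition and 9 transversions, so the answer is 9.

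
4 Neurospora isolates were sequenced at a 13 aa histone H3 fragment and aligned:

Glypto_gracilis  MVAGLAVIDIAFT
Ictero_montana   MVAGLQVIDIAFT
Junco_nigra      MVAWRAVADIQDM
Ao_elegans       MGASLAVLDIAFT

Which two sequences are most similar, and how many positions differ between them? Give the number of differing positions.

1

Pairwise Hamming distances:
  Glypto_gracilis vs Ictero_montana: 1
  Glypto_gracilis vs Junco_nigra: 6
  Glypto_gracilis vs Ao_elegans: 3
  Ictero_montana vs Junco_nigra: 7
  Ictero_montana vs Ao_elegans: 4
  Junco_nigra vs Ao_elegans: 7
The smallest is 1, between Glypto_gracilis and Ictero_montana.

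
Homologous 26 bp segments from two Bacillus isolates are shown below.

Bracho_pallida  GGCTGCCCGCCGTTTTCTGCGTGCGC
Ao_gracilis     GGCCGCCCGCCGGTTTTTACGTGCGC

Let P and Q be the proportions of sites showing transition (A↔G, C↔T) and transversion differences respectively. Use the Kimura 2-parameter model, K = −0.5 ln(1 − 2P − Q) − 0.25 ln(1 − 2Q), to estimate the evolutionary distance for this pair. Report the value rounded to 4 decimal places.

0.1768

Differing sites — 4:T/C (Ti); 13:T/G (Tv); 17:C/T (Ti); 19:G/A (Ti).
Of the 4 differences, 3 transitions and 1 transversion over 26 sites: P = 3/26 = 0.115385, Q = 1/26 = 0.038462.
d = −0.5·ln(0.730768) − 0.25·ln(0.923076) = −0.5·(-0.313659) − 0.25·(-0.080044) = 0.1768.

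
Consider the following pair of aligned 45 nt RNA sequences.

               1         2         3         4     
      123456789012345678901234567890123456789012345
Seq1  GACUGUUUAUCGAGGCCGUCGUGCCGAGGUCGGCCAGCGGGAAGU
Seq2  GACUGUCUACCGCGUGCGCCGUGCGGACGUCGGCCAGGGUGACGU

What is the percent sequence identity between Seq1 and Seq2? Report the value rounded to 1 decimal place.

The sequences differ at positions 7 (U/C), 10 (U/C), 13 (A/C), 15 (G/U), 16 (C/G), 19 (U/C), 25 (C/G), 28 (G/C), 38 (C/G), 40 (G/U), 43 (A/C).
34 of the 45 sites match, so the percent identity is 34/45 × 100 = 75.6%.

75.6%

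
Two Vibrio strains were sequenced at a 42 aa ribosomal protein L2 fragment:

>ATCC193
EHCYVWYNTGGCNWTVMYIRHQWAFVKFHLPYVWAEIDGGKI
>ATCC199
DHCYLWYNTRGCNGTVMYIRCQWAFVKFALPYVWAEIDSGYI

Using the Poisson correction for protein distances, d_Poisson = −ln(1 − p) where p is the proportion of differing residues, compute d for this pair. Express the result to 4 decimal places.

0.2113

The sequences differ at positions 1 (E/D), 5 (V/L), 10 (G/R), 14 (W/G), 21 (H/C), 29 (H/A), 39 (G/S), 41 (K/Y).
p = 8/42 = 0.190476.
d = −ln(1 − 0.190476) = −ln(0.809524) = 0.2113.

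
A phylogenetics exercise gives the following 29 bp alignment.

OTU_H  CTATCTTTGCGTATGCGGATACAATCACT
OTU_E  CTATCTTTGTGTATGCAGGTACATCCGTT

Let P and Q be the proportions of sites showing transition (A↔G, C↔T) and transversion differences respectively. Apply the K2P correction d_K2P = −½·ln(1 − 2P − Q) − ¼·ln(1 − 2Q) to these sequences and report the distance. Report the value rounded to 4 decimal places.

Mismatches occur at site 10 (C/T, transition), site 17 (G/A, transition), site 19 (A/G, transition), site 24 (A/T, transversion), site 25 (T/C, transition), site 27 (A/G, transition), site 28 (C/T, transition).
Of the 7 differences, 6 transitions and 1 transversion over 29 sites: P = 6/29 = 0.206897, Q = 1/29 = 0.034483.
d = −0.5·ln(0.551723) − 0.25·ln(0.931034) = −0.5·(-0.594709) − 0.25·(-0.071459) = 0.3152.

0.3152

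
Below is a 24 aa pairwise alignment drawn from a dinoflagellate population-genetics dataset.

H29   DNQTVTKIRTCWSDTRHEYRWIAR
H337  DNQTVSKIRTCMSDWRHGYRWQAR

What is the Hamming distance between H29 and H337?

Mismatches occur at site 6 (T/S), site 12 (W/M), site 15 (T/W), site 18 (E/G), site 22 (I/Q).
That gives 5 mismatches out of 24 aligned sites, so the Hamming distance is 5.

5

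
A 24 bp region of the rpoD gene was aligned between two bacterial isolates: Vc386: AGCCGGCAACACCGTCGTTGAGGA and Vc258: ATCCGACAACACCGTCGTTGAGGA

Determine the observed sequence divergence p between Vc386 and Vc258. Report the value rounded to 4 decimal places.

0.0833

The sequences differ at positions 2 (G/T), 6 (G/A).
There are 2 differences over 24 sites, so p = 2/24 = 0.0833.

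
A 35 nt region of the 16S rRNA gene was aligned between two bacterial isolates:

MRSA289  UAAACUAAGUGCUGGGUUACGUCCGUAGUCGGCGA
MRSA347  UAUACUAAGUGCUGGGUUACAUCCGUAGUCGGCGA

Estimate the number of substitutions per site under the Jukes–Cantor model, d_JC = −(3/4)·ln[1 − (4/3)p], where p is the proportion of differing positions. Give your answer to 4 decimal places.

Mismatches occur at site 3 (A→U), site 21 (G→A).
p = 2/35 = 0.057143.
d = −0.75 · ln(1 − (4/3)·0.057143) = −0.75 · ln(0.923809) = −0.75 · (-0.079250) = 0.0594.

0.0594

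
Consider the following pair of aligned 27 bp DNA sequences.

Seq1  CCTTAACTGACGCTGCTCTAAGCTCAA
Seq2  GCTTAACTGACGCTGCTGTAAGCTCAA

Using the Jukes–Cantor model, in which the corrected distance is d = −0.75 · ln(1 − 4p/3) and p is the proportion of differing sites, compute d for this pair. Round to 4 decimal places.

Differing sites — 1:C/G; 18:C/G.
p = 2/27 = 0.074074.
d = −0.75 · ln(1 − (4/3)·0.074074) = −0.75 · ln(0.901235) = −0.75 · (-0.103989) = 0.0780.

0.0780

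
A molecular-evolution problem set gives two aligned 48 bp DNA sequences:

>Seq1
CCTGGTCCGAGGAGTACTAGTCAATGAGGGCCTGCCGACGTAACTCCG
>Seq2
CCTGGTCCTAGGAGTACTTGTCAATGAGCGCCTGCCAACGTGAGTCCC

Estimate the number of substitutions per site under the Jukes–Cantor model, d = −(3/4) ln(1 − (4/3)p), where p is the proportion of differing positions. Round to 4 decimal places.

0.1622

The sequences differ at positions 9 (G/T), 19 (A/T), 29 (G/C), 37 (G/A), 42 (A/G), 44 (C/G), 48 (G/C).
p = 7/48 = 0.145833.
d = −0.75 · ln(1 − (4/3)·0.145833) = −0.75 · ln(0.805556) = −0.75 · (-0.216223) = 0.1622.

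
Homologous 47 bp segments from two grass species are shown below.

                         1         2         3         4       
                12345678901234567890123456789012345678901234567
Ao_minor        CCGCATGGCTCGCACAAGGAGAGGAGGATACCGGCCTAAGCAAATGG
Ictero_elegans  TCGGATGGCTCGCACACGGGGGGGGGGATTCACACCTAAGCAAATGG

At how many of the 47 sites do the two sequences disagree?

Differing sites — 1:C/T; 4:C/G; 17:A/C; 20:A/G; 22:A/G; 25:A/G; 30:A/T; 32:C/A; 33:G/C; 34:G/A.
That gives 10 mismatches out of 47 aligned sites, so the Hamming distance is 10.

10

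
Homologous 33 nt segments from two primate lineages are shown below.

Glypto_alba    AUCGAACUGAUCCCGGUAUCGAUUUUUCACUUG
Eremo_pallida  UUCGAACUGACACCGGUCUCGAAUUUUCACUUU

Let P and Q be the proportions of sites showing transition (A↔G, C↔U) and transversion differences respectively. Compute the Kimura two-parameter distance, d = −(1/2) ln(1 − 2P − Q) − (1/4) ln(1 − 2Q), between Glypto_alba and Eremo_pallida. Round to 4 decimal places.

Differing sites — 1:A/U (Tv); 11:U/C (Ti); 12:C/A (Tv); 18:A/C (Tv); 23:U/A (Tv); 33:G/U (Tv).
Of the 6 differences, 1 transition and 5 transversions over 33 sites: P = 1/33 = 0.030303, Q = 5/33 = 0.151515.
d = −0.5·ln(0.787879) − 0.25·ln(0.696970) = −0.5·(-0.238411) − 0.25·(-0.361013) = 0.2095.

0.2095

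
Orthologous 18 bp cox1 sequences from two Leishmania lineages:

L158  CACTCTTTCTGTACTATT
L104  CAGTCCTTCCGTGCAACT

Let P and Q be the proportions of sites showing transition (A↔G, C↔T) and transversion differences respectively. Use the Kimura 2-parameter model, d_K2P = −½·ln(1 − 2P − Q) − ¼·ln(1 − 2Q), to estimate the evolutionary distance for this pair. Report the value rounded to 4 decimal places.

0.4683

Differing sites — 3:C/G (Tv); 6:T/C (Ti); 10:T/C (Ti); 13:A/G (Ti); 15:T/A (Tv); 17:T/C (Ti).
Of the 6 differences, 4 transitions and 2 transversions over 18 sites: P = 4/18 = 0.222222, Q = 2/18 = 0.111111.
d = −0.5·ln(0.444445) − 0.25·ln(0.777778) = −0.5·(-0.810929) − 0.25·(-0.251314) = 0.4683.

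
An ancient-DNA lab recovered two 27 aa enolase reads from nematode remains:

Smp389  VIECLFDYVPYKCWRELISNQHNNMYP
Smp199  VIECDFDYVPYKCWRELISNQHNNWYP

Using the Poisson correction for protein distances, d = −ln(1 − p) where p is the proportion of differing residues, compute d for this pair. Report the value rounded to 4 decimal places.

0.0770

The sequences differ at positions 5 (L/D), 25 (M/W).
p = 2/27 = 0.074074.
d = −ln(1 − 0.074074) = −ln(0.925926) = 0.0770.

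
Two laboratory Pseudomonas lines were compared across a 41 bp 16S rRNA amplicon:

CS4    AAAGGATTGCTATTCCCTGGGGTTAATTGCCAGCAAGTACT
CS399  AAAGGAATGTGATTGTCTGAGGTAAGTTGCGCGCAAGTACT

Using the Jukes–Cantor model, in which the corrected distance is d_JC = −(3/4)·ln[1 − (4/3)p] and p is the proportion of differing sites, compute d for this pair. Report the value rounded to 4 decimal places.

Differing sites — 7:T/A; 10:C/T; 11:T/G; 15:C/G; 16:C/T; 20:G/A; 24:T/A; 26:A/G; 31:C/G; 32:A/C.
p = 10/41 = 0.243902.
d = −0.75 · ln(1 − (4/3)·0.243902) = −0.75 · ln(0.674797) = −0.75 · (-0.393343) = 0.2950.

0.2950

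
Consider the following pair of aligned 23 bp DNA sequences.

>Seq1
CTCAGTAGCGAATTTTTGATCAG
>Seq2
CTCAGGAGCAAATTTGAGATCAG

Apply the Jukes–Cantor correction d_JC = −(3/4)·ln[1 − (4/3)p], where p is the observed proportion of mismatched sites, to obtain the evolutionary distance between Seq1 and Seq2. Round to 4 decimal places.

Mismatches occur at site 6 (T→G), site 10 (G→A), site 16 (T→G), site 17 (T→A).
p = 4/23 = 0.173913.
d = −0.75 · ln(1 − (4/3)·0.173913) = −0.75 · ln(0.768116) = −0.75 · (-0.263815) = 0.1979.

0.1979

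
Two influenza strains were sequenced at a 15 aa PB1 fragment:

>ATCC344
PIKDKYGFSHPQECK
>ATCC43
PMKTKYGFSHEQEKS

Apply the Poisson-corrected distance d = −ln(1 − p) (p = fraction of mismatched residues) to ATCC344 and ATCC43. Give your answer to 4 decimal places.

0.4055

The sequences differ at positions 2 (I/M), 4 (D/T), 11 (P/E), 14 (C/K), 15 (K/S).
p = 5/15 = 0.333333.
d = −ln(1 − 0.333333) = −ln(0.666667) = 0.4055.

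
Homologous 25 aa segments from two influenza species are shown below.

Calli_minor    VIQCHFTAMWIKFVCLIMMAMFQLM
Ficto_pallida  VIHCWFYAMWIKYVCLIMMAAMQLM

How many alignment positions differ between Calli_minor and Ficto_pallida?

6

Differing sites — 3:Q/H; 5:H/W; 7:T/Y; 13:F/Y; 21:M/A; 22:F/M.
That gives 6 mismatches out of 25 aligned sites, so the Hamming distance is 6.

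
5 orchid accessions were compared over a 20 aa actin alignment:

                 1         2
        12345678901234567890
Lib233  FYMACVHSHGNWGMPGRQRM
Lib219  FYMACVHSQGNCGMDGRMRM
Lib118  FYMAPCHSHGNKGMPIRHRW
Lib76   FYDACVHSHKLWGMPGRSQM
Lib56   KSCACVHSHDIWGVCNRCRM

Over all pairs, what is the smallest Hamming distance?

Pairwise Hamming distances:
  Lib233 vs Lib219: 4
  Lib233 vs Lib118: 6
  Lib233 vs Lib76: 5
  Lib233 vs Lib56: 9
  Lib219 vs Lib118: 8
  Lib219 vs Lib76: 8
  Lib219 vs Lib56: 11
  Lib118 vs Lib76: 10
  Lib118 vs Lib56: 13
  Lib76 vs Lib56: 10
The smallest is 4, between Lib233 and Lib219.

4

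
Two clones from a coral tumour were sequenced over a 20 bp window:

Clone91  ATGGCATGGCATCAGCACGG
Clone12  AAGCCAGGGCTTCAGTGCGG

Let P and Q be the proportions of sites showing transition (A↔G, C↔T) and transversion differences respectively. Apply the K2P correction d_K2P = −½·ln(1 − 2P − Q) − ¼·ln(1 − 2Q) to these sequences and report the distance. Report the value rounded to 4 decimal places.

Differing sites — 2:T/A (Tv); 4:G/C (Tv); 7:T/G (Tv); 11:A/T (Tv); 16:C/T (Ti); 17:A/G (Ti).
Of the 6 differences, 2 transitions and 4 transversions over 20 sites: P = 2/20 = 0.100000, Q = 4/20 = 0.200000.
d = −0.5·ln(0.600000) − 0.25·ln(0.600000) = −0.5·(-0.510826) − 0.25·(-0.510826) = 0.3831.

0.3831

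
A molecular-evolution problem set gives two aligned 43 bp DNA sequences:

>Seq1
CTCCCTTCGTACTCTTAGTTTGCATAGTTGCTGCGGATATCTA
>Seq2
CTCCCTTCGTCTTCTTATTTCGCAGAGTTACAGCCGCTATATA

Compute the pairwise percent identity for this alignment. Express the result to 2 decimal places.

The sequences differ at positions 11 (A/C), 12 (C/T), 18 (G/T), 21 (T/C), 25 (T/G), 30 (G/A), 32 (T/A), 35 (G/C), 37 (A/C), 41 (C/A).
33 of the 43 sites match, so the percent identity is 33/43 × 100 = 76.74%.

76.74%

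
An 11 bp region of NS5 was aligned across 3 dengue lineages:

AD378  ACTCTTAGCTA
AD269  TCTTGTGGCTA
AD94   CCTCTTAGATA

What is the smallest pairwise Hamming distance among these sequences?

2

Pairwise Hamming distances:
  AD378 vs AD269: 4
  AD378 vs AD94: 2
  AD269 vs AD94: 5
The smallest is 2, between AD378 and AD94.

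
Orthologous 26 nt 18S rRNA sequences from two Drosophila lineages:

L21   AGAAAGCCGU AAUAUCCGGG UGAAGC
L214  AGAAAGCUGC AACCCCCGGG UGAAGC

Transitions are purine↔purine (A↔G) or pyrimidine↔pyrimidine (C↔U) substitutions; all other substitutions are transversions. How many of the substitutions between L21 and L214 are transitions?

4

Mismatches occur at site 8 (C/U, transition), site 10 (U/C, transition), site 13 (U/C, transition), site 14 (A/C, transversion), site 15 (U/C, transition).
Of the 5 differences, 4 transitions and 1 transversion, so the answer is 4.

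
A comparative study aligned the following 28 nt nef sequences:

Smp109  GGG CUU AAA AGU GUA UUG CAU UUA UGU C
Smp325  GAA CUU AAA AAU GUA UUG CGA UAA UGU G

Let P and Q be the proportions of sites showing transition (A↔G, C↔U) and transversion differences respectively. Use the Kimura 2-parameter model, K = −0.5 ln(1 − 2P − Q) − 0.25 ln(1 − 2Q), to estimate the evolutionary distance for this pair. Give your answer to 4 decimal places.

Mismatches occur at site 2 (G→A, transition), site 3 (G→A, transition), site 11 (G→A, transition), site 20 (A→G, transition), site 21 (U→A, transversion), site 23 (U→A, transversion), site 28 (C→G, transversion).
Of the 7 differences, 4 transitions and 3 transversions over 28 sites: P = 4/28 = 0.142857, Q = 3/28 = 0.107143.
d = −0.5·ln(0.607143) − 0.25·ln(0.785714) = −0.5·(-0.498991) − 0.25·(-0.241162) = 0.3098.

0.3098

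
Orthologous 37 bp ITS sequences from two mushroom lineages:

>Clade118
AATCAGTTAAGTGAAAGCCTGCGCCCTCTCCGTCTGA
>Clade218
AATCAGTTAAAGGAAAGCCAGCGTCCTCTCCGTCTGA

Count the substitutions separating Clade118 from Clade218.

The sequences differ at positions 11 (G/A), 12 (T/G), 20 (T/A), 24 (C/T).
That gives 4 mismatches out of 37 aligned sites, so the Hamming distance is 4.

4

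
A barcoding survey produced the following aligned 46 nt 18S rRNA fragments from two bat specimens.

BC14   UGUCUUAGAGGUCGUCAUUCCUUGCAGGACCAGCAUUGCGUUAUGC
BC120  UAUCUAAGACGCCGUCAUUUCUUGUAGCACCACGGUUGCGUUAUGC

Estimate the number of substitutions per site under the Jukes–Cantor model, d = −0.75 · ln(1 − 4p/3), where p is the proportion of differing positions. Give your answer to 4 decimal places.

0.2567

Differing sites — 2:G/A; 6:U/A; 10:G/C; 12:U/C; 20:C/U; 25:C/U; 28:G/C; 33:G/C; 34:C/G; 35:A/G.
p = 10/46 = 0.217391.
d = −0.75 · ln(1 − (4/3)·0.217391) = −0.75 · ln(0.710145) = −0.75 · (-0.342286) = 0.2567.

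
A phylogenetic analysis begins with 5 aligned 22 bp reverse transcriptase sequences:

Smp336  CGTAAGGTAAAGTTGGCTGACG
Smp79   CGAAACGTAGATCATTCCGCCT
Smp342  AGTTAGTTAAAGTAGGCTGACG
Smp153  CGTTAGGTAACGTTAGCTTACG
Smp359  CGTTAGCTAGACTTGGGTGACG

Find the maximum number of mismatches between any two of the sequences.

14

Pairwise Hamming distances:
  Smp336 vs Smp79: 11
  Smp336 vs Smp342: 4
  Smp336 vs Smp153: 4
  Smp336 vs Smp359: 5
  Smp79 vs Smp342: 13
  Smp79 vs Smp153: 14
  Smp79 vs Smp359: 13
  Smp342 vs Smp153: 6
  Smp342 vs Smp359: 6
  Smp153 vs Smp359: 7
The largest is 14, between Smp79 and Smp153.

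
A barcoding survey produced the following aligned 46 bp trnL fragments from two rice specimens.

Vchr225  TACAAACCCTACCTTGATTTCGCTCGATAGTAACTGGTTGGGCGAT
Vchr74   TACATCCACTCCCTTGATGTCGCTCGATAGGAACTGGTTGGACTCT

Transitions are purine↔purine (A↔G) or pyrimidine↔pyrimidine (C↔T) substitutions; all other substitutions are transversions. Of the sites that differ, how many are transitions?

1

The sequences differ at positions 5 (A/T, transversion), 6 (A/C, transversion), 8 (C/A, transversion), 11 (A/C, transversion), 19 (T/G, transversion), 31 (T/G, transversion), 42 (G/A, transition), 44 (G/T, transversion), 45 (A/C, transversion).
Of the 9 differences, 1 transition and 8 transversions, so the answer is 1.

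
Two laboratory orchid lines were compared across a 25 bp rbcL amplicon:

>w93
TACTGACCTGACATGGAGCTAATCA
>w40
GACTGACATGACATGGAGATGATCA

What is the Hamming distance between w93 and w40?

4

Mismatches occur at site 1 (T→G), site 8 (C→A), site 19 (C→A), site 21 (A→G).
That gives 4 mismatches out of 25 aligned sites, so the Hamming distance is 4.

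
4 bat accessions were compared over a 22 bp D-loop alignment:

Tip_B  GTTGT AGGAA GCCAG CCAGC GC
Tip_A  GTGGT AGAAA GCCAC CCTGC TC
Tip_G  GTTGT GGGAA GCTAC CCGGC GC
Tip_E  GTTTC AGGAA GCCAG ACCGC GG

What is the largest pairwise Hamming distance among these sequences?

9

Pairwise Hamming distances:
  Tip_B vs Tip_A: 5
  Tip_B vs Tip_G: 4
  Tip_B vs Tip_E: 5
  Tip_A vs Tip_G: 6
  Tip_A vs Tip_E: 9
  Tip_G vs Tip_E: 8
The largest is 9, between Tip_A and Tip_E.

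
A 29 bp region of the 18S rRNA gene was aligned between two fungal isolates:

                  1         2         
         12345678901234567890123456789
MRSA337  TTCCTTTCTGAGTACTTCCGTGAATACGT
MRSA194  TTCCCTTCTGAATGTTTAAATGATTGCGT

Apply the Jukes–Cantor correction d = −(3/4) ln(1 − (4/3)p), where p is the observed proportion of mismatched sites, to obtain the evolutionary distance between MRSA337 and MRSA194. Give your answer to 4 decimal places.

The sequences differ at positions 5 (T/C), 12 (G/A), 14 (A/G), 15 (C/T), 18 (C/A), 19 (C/A), 20 (G/A), 24 (A/T), 26 (A/G).
p = 9/29 = 0.310345.
d = −0.75 · ln(1 − (4/3)·0.310345) = −0.75 · ln(0.586207) = −0.75 · (-0.534082) = 0.4006.

0.4006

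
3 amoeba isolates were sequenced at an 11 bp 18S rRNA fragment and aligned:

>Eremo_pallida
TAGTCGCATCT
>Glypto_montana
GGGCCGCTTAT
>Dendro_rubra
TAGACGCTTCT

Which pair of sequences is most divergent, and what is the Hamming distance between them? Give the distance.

Pairwise Hamming distances:
  Eremo_pallida vs Glypto_montana: 5
  Eremo_pallida vs Dendro_rubra: 2
  Glypto_montana vs Dendro_rubra: 4
The largest is 5, between Eremo_pallida and Glypto_montana.

5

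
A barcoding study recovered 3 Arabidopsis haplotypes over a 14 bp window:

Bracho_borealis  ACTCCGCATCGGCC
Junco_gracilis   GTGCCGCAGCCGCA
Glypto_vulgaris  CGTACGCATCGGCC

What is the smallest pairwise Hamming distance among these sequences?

Pairwise Hamming distances:
  Bracho_borealis vs Junco_gracilis: 6
  Bracho_borealis vs Glypto_vulgaris: 3
  Junco_gracilis vs Glypto_vulgaris: 7
The smallest is 3, between Bracho_borealis and Glypto_vulgaris.

3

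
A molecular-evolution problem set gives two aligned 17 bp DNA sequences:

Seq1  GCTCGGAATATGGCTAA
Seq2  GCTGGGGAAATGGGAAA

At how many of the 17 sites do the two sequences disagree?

5

The sequences differ at positions 4 (C/G), 7 (A/G), 9 (T/A), 14 (C/G), 15 (T/A).
That gives 5 mismatches out of 17 aligned sites, so the Hamming distance is 5.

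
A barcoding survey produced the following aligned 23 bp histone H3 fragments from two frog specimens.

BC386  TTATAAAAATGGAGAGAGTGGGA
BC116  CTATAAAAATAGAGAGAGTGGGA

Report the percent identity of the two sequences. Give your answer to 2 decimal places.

The sequences differ at positions 1 (T/C), 11 (G/A).
21 of the 23 sites match, so the percent identity is 21/23 × 100 = 91.30%.

91.30%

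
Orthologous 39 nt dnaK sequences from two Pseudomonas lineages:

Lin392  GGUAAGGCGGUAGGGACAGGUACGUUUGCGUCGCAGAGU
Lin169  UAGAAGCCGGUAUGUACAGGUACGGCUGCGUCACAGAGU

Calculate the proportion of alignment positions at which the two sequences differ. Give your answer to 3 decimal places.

0.231

Differing sites — 1:G/U; 2:G/A; 3:U/G; 7:G/C; 13:G/U; 15:G/U; 25:U/G; 26:U/C; 33:G/A.
There are 9 differences over 39 sites, so p = 9/39 = 0.231.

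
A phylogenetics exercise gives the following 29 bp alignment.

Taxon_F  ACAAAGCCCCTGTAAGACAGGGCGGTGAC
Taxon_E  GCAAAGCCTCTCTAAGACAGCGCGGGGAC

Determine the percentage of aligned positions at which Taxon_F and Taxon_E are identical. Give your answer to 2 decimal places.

The sequences differ at positions 1 (A/G), 9 (C/T), 12 (G/C), 21 (G/C), 26 (T/G).
24 of the 29 sites match, so the percent identity is 24/29 × 100 = 82.76%.

82.76%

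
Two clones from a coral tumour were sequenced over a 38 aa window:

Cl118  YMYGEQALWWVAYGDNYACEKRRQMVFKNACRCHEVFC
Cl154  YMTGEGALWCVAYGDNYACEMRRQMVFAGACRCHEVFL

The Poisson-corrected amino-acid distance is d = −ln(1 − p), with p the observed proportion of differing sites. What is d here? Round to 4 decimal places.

Differing sites — 3:Y/T; 6:Q/G; 10:W/C; 21:K/M; 28:K/A; 29:N/G; 38:C/L.
p = 7/38 = 0.184211.
d = −ln(1 − 0.184211) = −ln(0.815789) = 0.2036.

0.2036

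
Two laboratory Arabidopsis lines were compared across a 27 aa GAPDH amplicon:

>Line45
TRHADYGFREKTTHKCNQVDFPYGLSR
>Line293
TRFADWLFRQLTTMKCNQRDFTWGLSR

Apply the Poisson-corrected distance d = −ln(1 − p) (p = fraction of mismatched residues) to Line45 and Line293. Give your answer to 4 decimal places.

The sequences differ at positions 3 (H/F), 6 (Y/W), 7 (G/L), 10 (E/Q), 11 (K/L), 14 (H/M), 19 (V/R), 22 (P/T), 23 (Y/W).
p = 9/27 = 0.333333.
d = −ln(1 − 0.333333) = −ln(0.666667) = 0.4055.

0.4055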